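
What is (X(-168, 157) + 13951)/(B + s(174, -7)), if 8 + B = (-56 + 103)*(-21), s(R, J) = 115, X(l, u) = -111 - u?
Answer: -13683/880 ≈ -15.549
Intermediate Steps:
B = -995 (B = -8 + (-56 + 103)*(-21) = -8 + 47*(-21) = -8 - 987 = -995)
(X(-168, 157) + 13951)/(B + s(174, -7)) = ((-111 - 1*157) + 13951)/(-995 + 115) = ((-111 - 157) + 13951)/(-880) = (-268 + 13951)*(-1/880) = 13683*(-1/880) = -13683/880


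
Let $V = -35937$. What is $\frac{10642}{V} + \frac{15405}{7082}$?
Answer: $\frac{478242841}{254505834} \approx 1.8791$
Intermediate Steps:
$\frac{10642}{V} + \frac{15405}{7082} = \frac{10642}{-35937} + \frac{15405}{7082} = 10642 \left(- \frac{1}{35937}\right) + 15405 \cdot \frac{1}{7082} = - \frac{10642}{35937} + \frac{15405}{7082} = \frac{478242841}{254505834}$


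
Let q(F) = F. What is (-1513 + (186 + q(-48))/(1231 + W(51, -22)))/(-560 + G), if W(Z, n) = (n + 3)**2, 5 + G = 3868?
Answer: -1204279/2629188 ≈ -0.45804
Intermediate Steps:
G = 3863 (G = -5 + 3868 = 3863)
W(Z, n) = (3 + n)**2
(-1513 + (186 + q(-48))/(1231 + W(51, -22)))/(-560 + G) = (-1513 + (186 - 48)/(1231 + (3 - 22)**2))/(-560 + 3863) = (-1513 + 138/(1231 + (-19)**2))/3303 = (-1513 + 138/(1231 + 361))*(1/3303) = (-1513 + 138/1592)*(1/3303) = (-1513 + 138*(1/1592))*(1/3303) = (-1513 + 69/796)*(1/3303) = -1204279/796*1/3303 = -1204279/2629188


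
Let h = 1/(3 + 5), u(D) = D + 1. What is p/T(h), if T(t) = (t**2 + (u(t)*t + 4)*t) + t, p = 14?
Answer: 7168/337 ≈ 21.270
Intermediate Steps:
u(D) = 1 + D
h = 1/8 ≈ 0.12500
T(t) = t + t**2 + t*(4 + t*(1 + t)) (T(t) = (t**2 + ((1 + t)*t + 4)*t) + t = (t**2 + (t*(1 + t) + 4)*t) + t = (t**2 + (4 + t*(1 + t))*t) + t = (t**2 + t*(4 + t*(1 + t))) + t = t + t**2 + t*(4 + t*(1 + t)))
p/T(h) = 14/(((5 + 1/8 + (1 + 1/8)/8)/8)) = 14/(((5 + 1/8 + (1/8)*(9/8))/8)) = 14/(((5 + 1/8 + 9/64)/8)) = 14/(((1/8)*(337/64))) = 14/(337/512) = 14*(512/337) = 7168/337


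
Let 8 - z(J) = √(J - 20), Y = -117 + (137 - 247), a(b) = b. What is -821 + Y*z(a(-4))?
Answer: -2637 + 454*I*√6 ≈ -2637.0 + 1112.1*I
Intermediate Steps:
Y = -227 (Y = -117 - 110 = -227)
z(J) = 8 - √(-20 + J) (z(J) = 8 - √(J - 20) = 8 - √(-20 + J))
-821 + Y*z(a(-4)) = -821 - 227*(8 - √(-20 - 4)) = -821 - 227*(8 - √(-24)) = -821 - 227*(8 - 2*I*√6) = -821 + (-1816 + 454*I*√6) = -2637 + 454*I*√6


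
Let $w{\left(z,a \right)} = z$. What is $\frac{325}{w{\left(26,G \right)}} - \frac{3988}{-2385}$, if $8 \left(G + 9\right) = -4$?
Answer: $\frac{67601}{4770} \approx 14.172$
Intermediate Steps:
$G = - \frac{19}{2}$ ($G = -9 + \frac{1}{8} \left(-4\right) = -9 - \frac{1}{2} = - \frac{19}{2} \approx -9.5$)
$\frac{325}{w{\left(26,G \right)}} - \frac{3988}{-2385} = \frac{325}{26} - \frac{3988}{-2385} = 325 \cdot \frac{1}{26} - - \frac{3988}{2385} = \frac{25}{2} + \frac{3988}{2385} = \frac{67601}{4770}$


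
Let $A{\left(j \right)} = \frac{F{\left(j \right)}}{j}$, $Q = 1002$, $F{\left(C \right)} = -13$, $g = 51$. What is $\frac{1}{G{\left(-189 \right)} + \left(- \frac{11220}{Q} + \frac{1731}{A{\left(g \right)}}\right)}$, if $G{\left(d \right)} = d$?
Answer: $- \frac{2171}{15177556} \approx -0.00014304$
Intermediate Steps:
$A{\left(j \right)} = - \frac{13}{j}$
$\frac{1}{G{\left(-189 \right)} + \left(- \frac{11220}{Q} + \frac{1731}{A{\left(g \right)}}\right)} = \frac{1}{-189 + \left(- \frac{11220}{1002} + \frac{1731}{\left(-13\right) \frac{1}{51}}\right)} = \frac{1}{-189 + \left(\left(-11220\right) \frac{1}{1002} + \frac{1731}{\left(-13\right) \frac{1}{51}}\right)} = \frac{1}{-189 + \left(- \frac{1870}{167} + \frac{1731}{- \frac{13}{51}}\right)} = \frac{1}{-189 + \left(- \frac{1870}{167} + 1731 \left(- \frac{51}{13}\right)\right)} = \frac{1}{-189 - \frac{14767237}{2171}} = \frac{1}{- \frac{15177556}{2171}} = - \frac{2171}{15177556}$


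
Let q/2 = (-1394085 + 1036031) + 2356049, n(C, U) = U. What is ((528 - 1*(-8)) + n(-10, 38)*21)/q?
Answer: 667/1997995 ≈ 0.00033383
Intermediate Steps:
q = 3995990 (q = 2*((-1394085 + 1036031) + 2356049) = 2*(-358054 + 2356049) = 2*1997995 = 3995990)
((528 - 1*(-8)) + n(-10, 38)*21)/q = ((528 - 1*(-8)) + 38*21)/3995990 = ((528 + 8) + 798)*(1/3995990) = (536 + 798)*(1/3995990) = 1334*(1/3995990) = 667/1997995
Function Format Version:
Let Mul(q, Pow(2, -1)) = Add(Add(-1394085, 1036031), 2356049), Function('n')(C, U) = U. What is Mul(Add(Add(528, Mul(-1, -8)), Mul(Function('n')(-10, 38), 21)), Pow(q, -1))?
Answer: Rational(667, 1997995) ≈ 0.00033383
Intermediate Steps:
q = 3995990 (q = Mul(2, Add(Add(-1394085, 1036031), 2356049)) = Mul(2, Add(-358054, 2356049)) = Mul(2, 1997995) = 3995990)
Mul(Add(Add(528, Mul(-1, -8)), Mul(Function('n')(-10, 38), 21)), Pow(q, -1)) = Mul(Add(Add(528, Mul(-1, -8)), Mul(38, 21)), Pow(3995990, -1)) = Mul(Add(Add(528, 8), 798), Rational(1, 3995990)) = Mul(Add(536, 798), Rational(1, 3995990)) = Mul(1334, Rational(1, 3995990)) = Rational(667, 1997995)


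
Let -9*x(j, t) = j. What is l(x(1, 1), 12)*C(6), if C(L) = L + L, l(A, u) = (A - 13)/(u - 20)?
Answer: 59/3 ≈ 19.667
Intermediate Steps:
x(j, t) = -j/9
l(A, u) = (-13 + A)/(-20 + u)
C(L) = 2*L
l(x(1, 1), 12)*C(6) = ((-13 - ⅑*1)/(-20 + 12))*(2*6) = ((-13 - ⅑)/(-8))*12 = -⅛*(-118/9)*12 = (59/36)*12 = 59/3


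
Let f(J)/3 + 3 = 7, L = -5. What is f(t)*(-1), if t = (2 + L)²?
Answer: -12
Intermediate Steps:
t = 9 (t = (2 - 5)² = (-3)² = 9)
f(J) = 12 (f(J) = -9 + 3*7 = -9 + 21 = 12)
f(t)*(-1) = 12*(-1) = -12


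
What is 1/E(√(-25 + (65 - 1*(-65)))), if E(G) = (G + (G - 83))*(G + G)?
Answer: -1/6469 - 83*√105/1358490 ≈ -0.00078064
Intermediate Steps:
E(G) = 2*G*(-83 + 2*G) (E(G) = (G + (-83 + G))*(2*G) = (-83 + 2*G)*(2*G) = 2*G*(-83 + 2*G))
1/E(√(-25 + (65 - 1*(-65)))) = 1/(2*√(-25 + (65 - 1*(-65)))*(-83 + 2*√(-25 + (65 - 1*(-65))))) = 1/(2*√(-25 + (65 + 65))*(-83 + 2*√(-25 + (65 + 65)))) = 1/(2*√(-25 + 130)*(-83 + 2*√(-25 + 130))) = 1/(2*√105*(-83 + 2*√105)) = √105/(210*(-83 + 2*√105))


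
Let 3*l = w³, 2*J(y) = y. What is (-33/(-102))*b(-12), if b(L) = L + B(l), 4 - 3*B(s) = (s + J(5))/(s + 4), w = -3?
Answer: -1221/340 ≈ -3.5912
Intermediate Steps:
J(y) = y/2
l = -9 (l = (⅓)*(-3)³ = (⅓)*(-27) = -9)
B(s) = 4/3 - (5/2 + s)/(3*(4 + s)) (B(s) = 4/3 - (s + (½)*5)/(3*(s + 4)) = 4/3 - (s + 5/2)/(3*(4 + s)) = 4/3 - (5/2 + s)/(3*(4 + s)))
b(L) = 9/10 + L (b(L) = L + (9/2 - 9)/(4 - 9) = L - 9/2/(-5) = L - ⅕*(-9/2) = L + 9/10 = 9/10 + L)
(-33/(-102))*b(-12) = (-33/(-102))*(9/10 - 12) = -33*(-1/102)*(-111/10) = (11/34)*(-111/10) = -1221/340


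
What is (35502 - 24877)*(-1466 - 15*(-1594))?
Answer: 238467500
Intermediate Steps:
(35502 - 24877)*(-1466 - 15*(-1594)) = 10625*(-1466 + 23910) = 10625*22444 = 238467500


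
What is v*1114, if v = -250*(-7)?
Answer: 1949500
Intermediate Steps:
v = 1750 (v = -10*(-175) = 1750)
v*1114 = 1750*1114 = 1949500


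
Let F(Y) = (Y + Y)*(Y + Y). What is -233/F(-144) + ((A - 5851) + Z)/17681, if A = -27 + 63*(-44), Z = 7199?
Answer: -124471417/1466532864 ≈ -0.084875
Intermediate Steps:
A = -2799 (A = -27 - 2772 = -2799)
F(Y) = 4*Y**2 (F(Y) = (2*Y)*(2*Y) = 4*Y**2)
-233/F(-144) + ((A - 5851) + Z)/17681 = -233/(4*(-144)**2) + ((-2799 - 5851) + 7199)/17681 = -233/(4*20736) + (-8650 + 7199)*(1/17681) = -233/82944 - 1451*1/17681 = -233*1/82944 - 1451/17681 = -233/82944 - 1451/17681 = -124471417/1466532864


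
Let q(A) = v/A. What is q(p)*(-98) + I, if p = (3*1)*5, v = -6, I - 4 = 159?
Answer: 1011/5 ≈ 202.20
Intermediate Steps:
I = 163 (I = 4 + 159 = 163)
p = 15 (p = 3*5 = 15)
q(A) = -6/A
q(p)*(-98) + I = -6/15*(-98) + 163 = -6*1/15*(-98) + 163 = -2/5*(-98) + 163 = 196/5 + 163 = 1011/5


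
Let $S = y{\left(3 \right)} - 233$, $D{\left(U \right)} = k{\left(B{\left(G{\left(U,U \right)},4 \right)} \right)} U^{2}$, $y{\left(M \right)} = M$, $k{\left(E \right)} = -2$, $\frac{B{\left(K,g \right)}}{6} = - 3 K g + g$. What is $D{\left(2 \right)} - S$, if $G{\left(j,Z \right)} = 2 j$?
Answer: $222$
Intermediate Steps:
$B{\left(K,g \right)} = 6 g - 18 K g$ ($B{\left(K,g \right)} = 6 \left(- 3 K g + g\right) = 6 \left(g - 3 K g\right) = 6 g - 18 K g$)
$D{\left(U \right)} = - 2 U^{2}$
$S = -230$ ($S = 3 - 233 = -230$)
$D{\left(2 \right)} - S = - 2 \cdot 2^{2} - -230 = \left(-2\right) 4 + 230 = -8 + 230 = 222$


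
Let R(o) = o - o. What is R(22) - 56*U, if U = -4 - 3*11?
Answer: 2072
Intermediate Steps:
R(o) = 0
U = -37 (U = -4 - 33 = -37)
R(22) - 56*U = 0 - 56*(-37) = 0 + 2072 = 2072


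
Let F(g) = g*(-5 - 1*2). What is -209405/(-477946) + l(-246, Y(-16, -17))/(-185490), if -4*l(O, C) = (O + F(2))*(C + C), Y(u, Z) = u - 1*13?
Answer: 580634141/1266488622 ≈ 0.45846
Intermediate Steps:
F(g) = -7*g (F(g) = g*(-5 - 2) = g*(-7) = -7*g)
Y(u, Z) = -13 + u (Y(u, Z) = u - 13 = -13 + u)
l(O, C) = -C*(-14 + O)/2 (l(O, C) = -(O - 7*2)*(C + C)/4 = -(O - 14)*2*C/4 = -(-14 + O)*2*C/4 = -C*(-14 + O)/2)
-209405/(-477946) + l(-246, Y(-16, -17))/(-185490) = -209405/(-477946) + ((-13 - 16)*(14 - 1*(-246))/2)/(-185490) = -209405*(-1/477946) + ((½)*(-29)*(14 + 246))*(-1/185490) = 29915/68278 + ((½)*(-29)*260)*(-1/185490) = 29915/68278 - 3770*(-1/185490) = 29915/68278 + 377/18549 = 580634141/1266488622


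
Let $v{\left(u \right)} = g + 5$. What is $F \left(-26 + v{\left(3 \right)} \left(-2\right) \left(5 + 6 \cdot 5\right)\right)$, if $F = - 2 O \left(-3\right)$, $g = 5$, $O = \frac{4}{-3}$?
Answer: $5808$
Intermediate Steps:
$O = - \frac{4}{3}$ ($O = 4 \left(- \frac{1}{3}\right) = - \frac{4}{3} \approx -1.3333$)
$v{\left(u \right)} = 10$ ($v{\left(u \right)} = 5 + 5 = 10$)
$F = -8$ ($F = \left(-2\right) \left(- \frac{4}{3}\right) \left(-3\right) = \frac{8}{3} \left(-3\right) = -8$)
$F \left(-26 + v{\left(3 \right)} \left(-2\right) \left(5 + 6 \cdot 5\right)\right) = - 8 \left(-26 + 10 \left(-2\right) \left(5 + 6 \cdot 5\right)\right) = - 8 \left(-26 - 20 \left(5 + 30\right)\right) = - 8 \left(-26 - 700\right) = \left(-8\right) \left(-726\right) = 5808$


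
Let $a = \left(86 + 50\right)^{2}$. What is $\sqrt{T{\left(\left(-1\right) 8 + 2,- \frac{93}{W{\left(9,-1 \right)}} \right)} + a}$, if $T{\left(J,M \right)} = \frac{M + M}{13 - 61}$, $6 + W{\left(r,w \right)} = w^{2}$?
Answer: $\frac{3 \sqrt{822010}}{20} \approx 136.0$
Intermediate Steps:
$W{\left(r,w \right)} = -6 + w^{2}$
$a = 18496$ ($a = 136^{2} = 18496$)
$T{\left(J,M \right)} = - \frac{M}{24}$ ($T{\left(J,M \right)} = \frac{2 M}{-48} = 2 M \left(- \frac{1}{48}\right) = - \frac{M}{24}$)
$\sqrt{T{\left(\left(-1\right) 8 + 2,- \frac{93}{W{\left(9,-1 \right)}} \right)} + a} = \sqrt{- \frac{\left(-93\right) \frac{1}{-6 + \left(-1\right)^{2}}}{24} + 18496} = \sqrt{- \frac{\left(-93\right) \frac{1}{-6 + 1}}{24} + 18496} = \sqrt{- \frac{\left(-93\right) \frac{1}{-5}}{24} + 18496} = \sqrt{- \frac{\left(-93\right) \left(- \frac{1}{5}\right)}{24} + 18496} = \sqrt{\left(- \frac{1}{24}\right) \frac{93}{5} + 18496} = \sqrt{- \frac{31}{40} + 18496} = \sqrt{\frac{739809}{40}} = \frac{3 \sqrt{822010}}{20}$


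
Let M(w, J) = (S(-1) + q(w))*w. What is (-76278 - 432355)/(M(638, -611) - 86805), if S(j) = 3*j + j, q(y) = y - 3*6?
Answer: -508633/306203 ≈ -1.6611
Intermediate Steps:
q(y) = -18 + y (q(y) = y - 18 = -18 + y)
S(j) = 4*j
M(w, J) = w*(-22 + w) (M(w, J) = (4*(-1) + (-18 + w))*w = (-4 + (-18 + w))*w = (-22 + w)*w = w*(-22 + w))
(-76278 - 432355)/(M(638, -611) - 86805) = (-76278 - 432355)/(638*(-22 + 638) - 86805) = -508633/(638*616 - 86805) = -508633/(393008 - 86805) = -508633/306203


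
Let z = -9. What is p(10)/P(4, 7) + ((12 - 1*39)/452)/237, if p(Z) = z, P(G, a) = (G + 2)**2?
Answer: -2234/8927 ≈ -0.25025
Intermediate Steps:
P(G, a) = (2 + G)**2
p(Z) = -9
p(10)/P(4, 7) + ((12 - 1*39)/452)/237 = -9/(2 + 4)**2 + ((12 - 1*39)/452)/237 = -9/(6**2) + ((12 - 39)*(1/452))*(1/237) = -9/36 - 27*1/452*(1/237) = -9*1/36 - 27/452*1/237 = -1/4 - 9/35708 = -2234/8927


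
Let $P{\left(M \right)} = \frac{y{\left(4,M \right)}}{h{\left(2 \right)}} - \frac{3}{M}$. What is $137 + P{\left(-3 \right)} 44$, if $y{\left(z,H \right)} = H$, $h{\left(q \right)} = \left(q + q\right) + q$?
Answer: $159$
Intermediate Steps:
$h{\left(q \right)} = 3 q$ ($h{\left(q \right)} = 2 q + q = 3 q$)
$P{\left(M \right)} = - \frac{3}{M} + \frac{M}{6}$ ($P{\left(M \right)} = \frac{M}{3 \cdot 2} - \frac{3}{M} = \frac{M}{6} - \frac{3}{M} = - \frac{3}{M} + \frac{M}{6}$)
$137 + P{\left(-3 \right)} 44 = 137 + \left(- \frac{3}{-3} + \frac{1}{6} \left(-3\right)\right) 44 = 137 + \left(\left(-3\right) \left(- \frac{1}{3}\right) - \frac{1}{2}\right) 44 = 137 + \left(1 - \frac{1}{2}\right) 44 = 137 + \frac{1}{2} \cdot 44 = 137 + 22 = 159$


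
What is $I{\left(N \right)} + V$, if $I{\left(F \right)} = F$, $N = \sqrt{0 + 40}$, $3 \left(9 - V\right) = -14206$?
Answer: $\frac{14233}{3} + 2 \sqrt{10} \approx 4750.7$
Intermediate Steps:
$V = \frac{14233}{3}$ ($V = 9 - - \frac{14206}{3} = 9 + \frac{14206}{3} = \frac{14233}{3} \approx 4744.3$)
$N = 2 \sqrt{10}$ ($N = \sqrt{40} = 2 \sqrt{10} \approx 6.3246$)
$I{\left(N \right)} + V = 2 \sqrt{10} + \frac{14233}{3} = \frac{14233}{3} + 2 \sqrt{10}$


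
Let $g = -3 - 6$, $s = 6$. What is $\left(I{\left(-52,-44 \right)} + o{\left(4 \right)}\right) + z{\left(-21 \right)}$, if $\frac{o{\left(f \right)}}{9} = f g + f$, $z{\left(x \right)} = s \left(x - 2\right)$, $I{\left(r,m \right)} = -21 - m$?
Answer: $-403$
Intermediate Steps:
$g = -9$ ($g = -3 - 6 = -9$)
$z{\left(x \right)} = -12 + 6 x$ ($z{\left(x \right)} = 6 \left(x - 2\right) = 6 \left(-2 + x\right) = -12 + 6 x$)
$o{\left(f \right)} = - 72 f$ ($o{\left(f \right)} = 9 \left(f \left(-9\right) + f\right) = 9 \left(- 9 f + f\right) = 9 \left(- 8 f\right) = - 72 f$)
$\left(I{\left(-52,-44 \right)} + o{\left(4 \right)}\right) + z{\left(-21 \right)} = \left(\left(-21 - -44\right) - 288\right) + \left(-12 + 6 \left(-21\right)\right) = \left(\left(-21 + 44\right) - 288\right) - 138 = \left(23 - 288\right) - 138 = -265 - 138 = -403$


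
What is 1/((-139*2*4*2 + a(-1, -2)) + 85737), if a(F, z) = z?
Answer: 1/83511 ≈ 1.1974e-5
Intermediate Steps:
1/((-139*2*4*2 + a(-1, -2)) + 85737) = 1/((-139*2*4*2 - 2) + 85737) = 1/((-1112*2 - 2) + 85737) = 1/((-139*16 - 2) + 85737) = 1/((-2224 - 2) + 85737) = 1/(-2226 + 85737) = 1/83511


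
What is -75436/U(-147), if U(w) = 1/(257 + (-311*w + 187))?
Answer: -3482201196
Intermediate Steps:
U(w) = 1/(444 - 311*w) (U(w) = 1/(257 + (187 - 311*w)) = 1/(444 - 311*w))
-75436/U(-147) = -75436/((-1/(-444 + 311*(-147)))) = -75436/((-1/(-444 - 45717))) = -75436/((-1/(-46161))) = -75436/((-1*(-1/46161))) = -75436/1/46161 = -75436*46161 = -3482201196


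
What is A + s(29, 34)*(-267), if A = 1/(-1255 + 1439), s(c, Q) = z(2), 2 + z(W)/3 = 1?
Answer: 147385/184 ≈ 801.01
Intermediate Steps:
z(W) = -3 (z(W) = -6 + 3*1 = -6 + 3 = -3)
s(c, Q) = -3
A = 1/184 ≈ 0.0054348
A + s(29, 34)*(-267) = 1/184 - 3*(-267) = 1/184 + 801 = 147385/184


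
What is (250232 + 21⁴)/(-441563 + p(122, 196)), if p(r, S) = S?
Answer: -444713/441367 ≈ -1.0076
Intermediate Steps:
(250232 + 21⁴)/(-441563 + p(122, 196)) = (250232 + 21⁴)/(-441563 + 196) = (250232 + 194481)/(-441367) = 444713*(-1/441367) = -444713/441367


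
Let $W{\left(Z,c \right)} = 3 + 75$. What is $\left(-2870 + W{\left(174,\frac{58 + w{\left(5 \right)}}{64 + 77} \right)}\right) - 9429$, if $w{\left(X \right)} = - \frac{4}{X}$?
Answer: $-12221$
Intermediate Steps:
$W{\left(Z,c \right)} = 78$
$\left(-2870 + W{\left(174,\frac{58 + w{\left(5 \right)}}{64 + 77} \right)}\right) - 9429 = \left(-2870 + 78\right) - 9429 = -2792 - 9429 = -12221$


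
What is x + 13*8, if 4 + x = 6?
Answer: 106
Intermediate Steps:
x = 2 (x = -4 + 6 = 2)
x + 13*8 = 2 + 13*8 = 2 + 104 = 106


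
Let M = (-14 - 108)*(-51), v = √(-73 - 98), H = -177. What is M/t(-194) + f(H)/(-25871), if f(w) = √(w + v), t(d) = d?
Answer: -3111/97 - √(-177 + 3*I*√19)/25871 ≈ -32.072 - 0.0005146*I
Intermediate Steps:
v = 3*I*√19 (v = √(-171) = 3*I*√19 ≈ 13.077*I)
M = 6222 (M = -122*(-51) = 6222)
f(w) = √(w + 3*I*√19)
M/t(-194) + f(H)/(-25871) = 6222/(-194) + √(-177 + 3*I*√19)/(-25871) = 6222*(-1/194) + √(-177 + 3*I*√19)*(-1/25871) = -3111/97 - √(-177 + 3*I*√19)/25871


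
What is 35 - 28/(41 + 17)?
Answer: 1001/29 ≈ 34.517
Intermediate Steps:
35 - 28/(41 + 17) = 35 - 28/58 = 35 + (1/58)*(-28) = 35 - 14/29 = 1001/29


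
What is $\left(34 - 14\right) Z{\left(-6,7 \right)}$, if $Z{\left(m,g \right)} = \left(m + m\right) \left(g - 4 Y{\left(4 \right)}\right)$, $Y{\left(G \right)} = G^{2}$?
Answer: $13680$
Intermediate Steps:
$Z{\left(m,g \right)} = 2 m \left(-64 + g\right)$ ($Z{\left(m,g \right)} = \left(m + m\right) \left(g - 4 \cdot 4^{2}\right) = 2 m \left(g - 64\right) = 2 m \left(-64 + g\right)$)
$\left(34 - 14\right) Z{\left(-6,7 \right)} = \left(34 - 14\right) 2 \left(-6\right) \left(-64 + 7\right) = 20 \cdot 2 \left(-6\right) \left(-57\right) = 20 \cdot 684 = 13680$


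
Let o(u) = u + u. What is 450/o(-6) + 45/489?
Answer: -12195/326 ≈ -37.408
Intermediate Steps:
o(u) = 2*u
450/o(-6) + 45/489 = 450/((2*(-6))) + 45/489 = 450/(-12) + 45*(1/489) = 450*(-1/12) + 15/163 = -75/2 + 15/163 = -12195/326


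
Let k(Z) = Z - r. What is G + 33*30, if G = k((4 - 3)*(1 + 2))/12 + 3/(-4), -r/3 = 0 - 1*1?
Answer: 3957/4 ≈ 989.25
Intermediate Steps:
r = 3 (r = -3*(0 - 1*1) = -3*(0 - 1) = -3*(-1) = 3)
k(Z) = -3 + Z (k(Z) = Z - 1*3 = Z - 3 = -3 + Z)
G = -3/4 (G = (-3 + (4 - 3)*(1 + 2))/12 + 3/(-4) = (-3 + 1*3)*(1/12) + 3*(-1/4) = (-3 + 3)*(1/12) - 3/4 = 0*(1/12) - 3/4 = 0 - 3/4 = -3/4 ≈ -0.75000)
G + 33*30 = -3/4 + 33*30 = -3/4 + 990 = 3957/4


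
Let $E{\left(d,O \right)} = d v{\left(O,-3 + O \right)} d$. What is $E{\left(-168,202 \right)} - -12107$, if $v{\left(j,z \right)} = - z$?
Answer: $-5604469$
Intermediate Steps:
$E{\left(d,O \right)} = d^{2} \left(3 - O\right)$ ($E{\left(d,O \right)} = d \left(- (-3 + O)\right) d = d \left(3 - O\right) d = d^{2} \left(3 - O\right)$)
$E{\left(-168,202 \right)} - -12107 = \left(-168\right)^{2} \left(3 - 202\right) - -12107 = 28224 \left(3 - 202\right) + 12107 = 28224 \left(-199\right) + 12107 = -5616576 + 12107 = -5604469$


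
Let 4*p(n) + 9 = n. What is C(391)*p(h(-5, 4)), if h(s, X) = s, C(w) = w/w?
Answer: -7/2 ≈ -3.5000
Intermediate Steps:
C(w) = 1
p(n) = -9/4 + n/4
C(391)*p(h(-5, 4)) = 1*(-9/4 + (1/4)*(-5)) = 1*(-9/4 - 5/4) = 1*(-7/2) = -7/2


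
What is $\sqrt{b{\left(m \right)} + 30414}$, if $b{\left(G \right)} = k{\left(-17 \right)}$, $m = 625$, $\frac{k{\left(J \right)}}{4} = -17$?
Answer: $\sqrt{30346} \approx 174.2$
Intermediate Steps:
$k{\left(J \right)} = -68$ ($k{\left(J \right)} = 4 \left(-17\right) = -68$)
$b{\left(G \right)} = -68$
$\sqrt{b{\left(m \right)} + 30414} = \sqrt{-68 + 30414} = \sqrt{30346}$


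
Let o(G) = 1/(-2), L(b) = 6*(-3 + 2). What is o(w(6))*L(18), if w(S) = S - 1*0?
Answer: 3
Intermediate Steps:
L(b) = -6 (L(b) = 6*(-1) = -6)
w(S) = S (w(S) = S + 0 = S)
o(G) = -½
o(w(6))*L(18) = -½*(-6) = 3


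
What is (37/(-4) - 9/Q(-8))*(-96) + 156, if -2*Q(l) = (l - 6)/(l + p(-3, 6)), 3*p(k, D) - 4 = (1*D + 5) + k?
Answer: 3852/7 ≈ 550.29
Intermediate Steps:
p(k, D) = 3 + D/3 + k/3 (p(k, D) = 4/3 + ((1*D + 5) + k)/3 = 4/3 + ((D + 5) + k)/3 = 4/3 + ((5 + D) + k)/3 = 4/3 + (5 + D + k)/3 = 4/3 + (5/3 + D/3 + k/3) = 3 + D/3 + k/3)
Q(l) = -(-6 + l)/(2*(4 + l)) (Q(l) = -(l - 6)/(2*(l + (3 + (1/3)*6 + (1/3)*(-3)))) = -(-6 + l)/(2*(l + (3 + 2 - 1))) = -(-6 + l)/(2*(l + 4)) = -(-6 + l)/(2*(4 + l)))
(37/(-4) - 9/Q(-8))*(-96) + 156 = (37/(-4) - 9*2*(4 - 8)/(6 - 1*(-8)))*(-96) + 156 = (37*(-1/4) - 9*(-8/(6 + 8)))*(-96) + 156 = (-37/4 - 9/((1/2)*(-1/4)*14))*(-96) + 156 = (-37/4 - 9/(-7/4))*(-96) + 156 = (-37/4 - 9*(-4/7))*(-96) + 156 = (-37/4 + 36/7)*(-96) + 156 = -115/28*(-96) + 156 = 2760/7 + 156 = 3852/7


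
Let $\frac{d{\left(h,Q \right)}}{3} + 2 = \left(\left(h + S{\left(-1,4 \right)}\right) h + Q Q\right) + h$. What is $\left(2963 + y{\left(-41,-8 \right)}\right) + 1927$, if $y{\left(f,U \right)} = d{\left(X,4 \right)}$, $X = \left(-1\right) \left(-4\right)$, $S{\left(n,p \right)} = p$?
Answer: $5040$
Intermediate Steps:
$X = 4$
$d{\left(h,Q \right)} = -6 + 3 h + 3 Q^{2} + 3 h \left(4 + h\right)$ ($d{\left(h,Q \right)} = -6 + 3 \left(\left(\left(h + 4\right) h + Q Q\right) + h\right) = -6 + 3 \left(\left(\left(4 + h\right) h + Q^{2}\right) + h\right) = -6 + 3 \left(\left(h \left(4 + h\right) + Q^{2}\right) + h\right) = -6 + 3 \left(\left(Q^{2} + h \left(4 + h\right)\right) + h\right) = -6 + 3 \left(h + Q^{2} + h \left(4 + h\right)\right) = -6 + \left(3 h + 3 Q^{2} + 3 h \left(4 + h\right)\right) = -6 + 3 h + 3 Q^{2} + 3 h \left(4 + h\right)$)
$y{\left(f,U \right)} = 150$ ($y{\left(f,U \right)} = -6 + 3 \cdot 4^{2} + 3 \cdot 4^{2} + 15 \cdot 4 = -6 + 3 \cdot 16 + 3 \cdot 16 + 60 = -6 + 48 + 48 + 60 = 150$)
$\left(2963 + y{\left(-41,-8 \right)}\right) + 1927 = \left(2963 + 150\right) + 1927 = 3113 + 1927 = 5040$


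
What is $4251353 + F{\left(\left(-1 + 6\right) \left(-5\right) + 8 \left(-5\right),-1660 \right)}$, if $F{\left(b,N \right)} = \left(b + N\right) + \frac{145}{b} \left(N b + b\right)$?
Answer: $4009073$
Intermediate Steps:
$F{\left(b,N \right)} = N + b + \frac{145 \left(b + N b\right)}{b}$ ($F{\left(b,N \right)} = \left(N + b\right) + \frac{145}{b} \left(b + N b\right) = \left(N + b\right) + \frac{145 \left(b + N b\right)}{b} = N + b + \frac{145 \left(b + N b\right)}{b}$)
$4251353 + F{\left(\left(-1 + 6\right) \left(-5\right) + 8 \left(-5\right),-1660 \right)} = 4251353 + \left(145 + \left(\left(-1 + 6\right) \left(-5\right) + 8 \left(-5\right)\right) + 146 \left(-1660\right)\right) = 4251353 + \left(145 + \left(5 \left(-5\right) - 40\right) - 242360\right) = 4251353 - 242280 = 4009073$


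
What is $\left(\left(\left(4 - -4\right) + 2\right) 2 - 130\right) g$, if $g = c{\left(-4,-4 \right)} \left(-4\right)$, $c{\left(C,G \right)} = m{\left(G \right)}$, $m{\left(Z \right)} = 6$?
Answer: $2640$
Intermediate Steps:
$c{\left(C,G \right)} = 6$
$g = -24$ ($g = 6 \left(-4\right) = -24$)
$\left(\left(\left(4 - -4\right) + 2\right) 2 - 130\right) g = \left(\left(\left(4 - -4\right) + 2\right) 2 - 130\right) \left(-24\right) = \left(\left(\left(4 + 4\right) + 2\right) 2 - 130\right) \left(-24\right) = \left(\left(8 + 2\right) 2 - 130\right) \left(-24\right) = \left(10 \cdot 2 - 130\right) \left(-24\right) = \left(20 - 130\right) \left(-24\right) = \left(-110\right) \left(-24\right) = 2640$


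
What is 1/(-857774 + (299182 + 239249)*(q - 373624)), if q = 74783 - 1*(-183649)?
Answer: -1/62023801526 ≈ -1.6123e-11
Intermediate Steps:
q = 258432 (q = 74783 + 183649 = 258432)
1/(-857774 + (299182 + 239249)*(q - 373624)) = 1/(-857774 + (299182 + 239249)*(258432 - 373624)) = 1/(-857774 + 538431*(-115192)) = 1/(-857774 - 62022943752) = 1/(-62023801526) = -1/62023801526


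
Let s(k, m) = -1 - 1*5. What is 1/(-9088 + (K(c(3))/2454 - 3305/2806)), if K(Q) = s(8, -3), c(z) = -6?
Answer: -1147654/10431234103 ≈ -0.00011002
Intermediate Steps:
s(k, m) = -6 (s(k, m) = -1 - 5 = -6)
K(Q) = -6
1/(-9088 + (K(c(3))/2454 - 3305/2806)) = 1/(-9088 + (-6/2454 - 3305/2806)) = 1/(-9088 + (-6*1/2454 - 3305*1/2806)) = 1/(-9088 + (-1/409 - 3305/2806)) = 1/(-9088 - 1354551/1147654) = 1/(-10431234103/1147654) = -1147654/10431234103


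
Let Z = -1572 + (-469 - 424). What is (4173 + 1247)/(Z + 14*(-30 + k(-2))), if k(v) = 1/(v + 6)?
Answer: -10840/5763 ≈ -1.8810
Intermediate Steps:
Z = -2465 (Z = -1572 - 893 = -2465)
k(v) = 1/(6 + v)
(4173 + 1247)/(Z + 14*(-30 + k(-2))) = (4173 + 1247)/(-2465 + 14*(-30 + 1/(6 - 2))) = 5420/(-2465 + 14*(-30 + 1/4)) = 5420/(-2465 + 14*(-30 + ¼)) = 5420/(-2465 + 14*(-119/4)) = 5420/(-2465 - 833/2) = 5420/(-5763/2) = 5420*(-2/5763) = -10840/5763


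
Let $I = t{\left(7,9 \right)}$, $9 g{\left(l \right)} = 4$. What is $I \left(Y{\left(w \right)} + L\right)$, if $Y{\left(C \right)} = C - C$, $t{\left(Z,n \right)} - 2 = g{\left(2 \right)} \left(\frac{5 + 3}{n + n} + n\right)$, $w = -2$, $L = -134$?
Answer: $- \frac{67268}{81} \approx -830.47$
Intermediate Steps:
$g{\left(l \right)} = \frac{4}{9}$ ($g{\left(l \right)} = \frac{1}{9} \cdot 4 = \frac{4}{9}$)
$t{\left(Z,n \right)} = 2 + \frac{4 n}{9} + \frac{16}{9 n}$ ($t{\left(Z,n \right)} = 2 + \frac{4 \left(\frac{5 + 3}{n + n} + n\right)}{9} = 2 + \frac{4 \left(\frac{8}{2 n} + n\right)}{9} = 2 + \frac{4 \left(8 \frac{1}{2 n} + n\right)}{9} = 2 + \frac{4 \left(\frac{4}{n} + n\right)}{9} = 2 + \frac{4 \left(n + \frac{4}{n}\right)}{9} = 2 + \left(\frac{4 n}{9} + \frac{16}{9 n}\right) = 2 + \frac{4 n}{9} + \frac{16}{9 n}$)
$Y{\left(C \right)} = 0$
$I = \frac{502}{81}$ ($I = 2 + \frac{4}{9} \cdot 9 + \frac{16}{9 \cdot 9} = 2 + 4 + \frac{16}{9} \cdot \frac{1}{9} = 2 + 4 + \frac{16}{81} = \frac{502}{81} \approx 6.1975$)
$I \left(Y{\left(w \right)} + L\right) = \frac{502 \left(0 - 134\right)}{81} = \frac{502}{81} \left(-134\right) = - \frac{67268}{81}$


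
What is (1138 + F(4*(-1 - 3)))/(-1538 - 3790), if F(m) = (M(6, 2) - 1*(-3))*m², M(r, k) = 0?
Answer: -953/2664 ≈ -0.35773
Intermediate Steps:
F(m) = 3*m² (F(m) = (0 - 1*(-3))*m² = (0 + 3)*m² = 3*m²)
(1138 + F(4*(-1 - 3)))/(-1538 - 3790) = (1138 + 3*(4*(-1 - 3))²)/(-1538 - 3790) = (1138 + 3*(4*(-4))²)/(-5328) = (1138 + 3*(-16)²)*(-1/5328) = (1138 + 3*256)*(-1/5328) = (1138 + 768)*(-1/5328) = 1906*(-1/5328) = -953/2664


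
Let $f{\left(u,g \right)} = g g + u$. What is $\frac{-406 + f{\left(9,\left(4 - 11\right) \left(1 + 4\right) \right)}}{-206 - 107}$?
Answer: $- \frac{828}{313} \approx -2.6454$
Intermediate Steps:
$f{\left(u,g \right)} = u + g^{2}$ ($f{\left(u,g \right)} = g^{2} + u = u + g^{2}$)
$\frac{-406 + f{\left(9,\left(4 - 11\right) \left(1 + 4\right) \right)}}{-206 - 107} = \frac{-406 + \left(9 + \left(\left(4 - 11\right) \left(1 + 4\right)\right)^{2}\right)}{-206 - 107} = \frac{-406 + \left(9 + \left(\left(-7\right) 5\right)^{2}\right)}{-313} = \left(-406 + \left(9 + \left(-35\right)^{2}\right)\right) \left(- \frac{1}{313}\right) = \left(-406 + \left(9 + 1225\right)\right) \left(- \frac{1}{313}\right) = \left(-406 + 1234\right) \left(- \frac{1}{313}\right) = 828 \left(- \frac{1}{313}\right) = - \frac{828}{313}$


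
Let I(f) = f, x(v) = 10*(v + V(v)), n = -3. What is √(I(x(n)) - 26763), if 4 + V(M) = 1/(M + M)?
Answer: 2*I*√60378/3 ≈ 163.81*I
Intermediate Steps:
V(M) = -4 + 1/(2*M) (V(M) = -4 + 1/(M + M) = -4 + 1/(2*M))
x(v) = -40 + 5/v + 10*v (x(v) = 10*(v + (-4 + 1/(2*v))) = 10*(-4 + v + 1/(2*v)) = -40 + 5/v + 10*v)
√(I(x(n)) - 26763) = √((-40 + 5/(-3) + 10*(-3)) - 26763) = √((-40 + 5*(-⅓) - 30) - 26763) = √((-40 - 5/3 - 30) - 26763) = √(-215/3 - 26763) = √(-80504/3) = 2*I*√60378/3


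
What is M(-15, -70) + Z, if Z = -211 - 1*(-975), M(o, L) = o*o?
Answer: 989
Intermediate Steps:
M(o, L) = o²
Z = 764 (Z = -211 + 975 = 764)
M(-15, -70) + Z = (-15)² + 764 = 225 + 764 = 989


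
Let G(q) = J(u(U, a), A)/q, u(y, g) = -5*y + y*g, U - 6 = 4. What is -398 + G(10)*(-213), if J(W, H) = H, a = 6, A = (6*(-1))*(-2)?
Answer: -3268/5 ≈ -653.60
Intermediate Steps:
U = 10 (U = 6 + 4 = 10)
A = 12 (A = -6*(-2) = 12)
u(y, g) = -5*y + g*y
G(q) = 12/q
-398 + G(10)*(-213) = -398 + (12/10)*(-213) = -398 + (12*(⅒))*(-213) = -398 + (6/5)*(-213) = -398 - 1278/5 = -3268/5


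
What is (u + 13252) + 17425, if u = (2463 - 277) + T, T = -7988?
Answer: 24875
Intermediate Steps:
u = -5802 (u = (2463 - 277) - 7988 = 2186 - 7988 = -5802)
(u + 13252) + 17425 = (-5802 + 13252) + 17425 = 7450 + 17425 = 24875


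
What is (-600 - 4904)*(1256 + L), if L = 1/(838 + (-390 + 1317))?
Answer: -12201492864/1765 ≈ -6.9130e+6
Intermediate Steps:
L = 1/1765 (L = 1/(838 + 927) = 1/1765 ≈ 0.00056657)
(-600 - 4904)*(1256 + L) = (-600 - 4904)*(1256 + 1/1765) = -5504*2216841/1765 = -12201492864/1765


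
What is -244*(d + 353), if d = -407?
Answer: 13176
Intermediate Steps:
-244*(d + 353) = -244*(-407 + 353) = -244*(-54) = 13176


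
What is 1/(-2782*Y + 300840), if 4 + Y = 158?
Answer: -1/127588 ≈ -7.8377e-6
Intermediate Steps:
Y = 154 (Y = -4 + 158 = 154)
1/(-2782*Y + 300840) = 1/(-2782*154 + 300840) = 1/(-428428 + 300840) = 1/(-127588) = -1/127588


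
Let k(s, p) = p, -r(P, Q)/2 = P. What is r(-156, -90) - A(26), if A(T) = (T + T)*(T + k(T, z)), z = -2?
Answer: -936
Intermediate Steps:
r(P, Q) = -2*P
A(T) = 2*T*(-2 + T) (A(T) = (T + T)*(T - 2) = (2*T)*(-2 + T) = 2*T*(-2 + T))
r(-156, -90) - A(26) = -2*(-156) - 2*26*(-2 + 26) = 312 - 2*26*24 = 312 - 1*1248 = 312 - 1248 = -936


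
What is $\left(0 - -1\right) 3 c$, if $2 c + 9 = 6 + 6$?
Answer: $\frac{9}{2} \approx 4.5$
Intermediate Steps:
$c = \frac{3}{2}$ ($c = - \frac{9}{2} + \frac{6 + 6}{2} = - \frac{9}{2} + \frac{1}{2} \cdot 12 = - \frac{9}{2} + 6 = \frac{3}{2} \approx 1.5$)
$\left(0 - -1\right) 3 c = \left(0 - -1\right) 3 \cdot \frac{3}{2} = \left(0 + 1\right) 3 \cdot \frac{3}{2} = 1 \cdot 3 \cdot \frac{3}{2} = 3 \cdot \frac{3}{2} = \frac{9}{2}$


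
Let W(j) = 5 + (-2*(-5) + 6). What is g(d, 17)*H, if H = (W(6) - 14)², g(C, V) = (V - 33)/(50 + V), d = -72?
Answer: -784/67 ≈ -11.701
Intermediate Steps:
W(j) = 21 (W(j) = 5 + (10 + 6) = 5 + 16 = 21)
g(C, V) = (-33 + V)/(50 + V)
H = 49 (H = (21 - 14)² = 7² = 49)
g(d, 17)*H = ((-33 + 17)/(50 + 17))*49 = (-16/67)*49 = ((1/67)*(-16))*49 = -16/67*49 = -784/67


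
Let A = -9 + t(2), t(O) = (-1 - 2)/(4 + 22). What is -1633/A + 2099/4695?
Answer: 22204197/123635 ≈ 179.59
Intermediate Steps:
t(O) = -3/26
A = -237/26 (A = -9 - 3/26 = -237/26 ≈ -9.1154)
-1633/A + 2099/4695 = -1633/(-237/26) + 2099/4695 = -1633*(-26/237) + 2099*(1/4695) = 42458/237 + 2099/4695 = 22204197/123635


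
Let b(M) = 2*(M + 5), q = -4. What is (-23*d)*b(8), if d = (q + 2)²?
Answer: -2392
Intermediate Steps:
d = 4 (d = (-4 + 2)² = (-2)² = 4)
b(M) = 10 + 2*M (b(M) = 2*(5 + M) = 10 + 2*M)
(-23*d)*b(8) = (-23*4)*(10 + 2*8) = -92*(10 + 16) = -92*26 = -2392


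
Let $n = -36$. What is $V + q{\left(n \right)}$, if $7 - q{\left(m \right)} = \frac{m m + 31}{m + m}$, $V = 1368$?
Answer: $\frac{100327}{72} \approx 1393.4$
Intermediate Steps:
$q{\left(m \right)} = 7 - \frac{31 + m^{2}}{2 m}$ ($q{\left(m \right)} = 7 - \frac{m m + 31}{m + m} = 7 - \frac{m^{2} + 31}{2 m} = 7 - \left(31 + m^{2}\right) \frac{1}{2 m} = 7 - \frac{31 + m^{2}}{2 m}$)
$V + q{\left(n \right)} = 1368 - \left(-25 - \frac{31}{72}\right) = 1368 + \left(7 - - \frac{31}{72} + 18\right) = 1368 + \left(7 + \frac{31}{72} + 18\right) = 1368 + \frac{1831}{72} = \frac{100327}{72}$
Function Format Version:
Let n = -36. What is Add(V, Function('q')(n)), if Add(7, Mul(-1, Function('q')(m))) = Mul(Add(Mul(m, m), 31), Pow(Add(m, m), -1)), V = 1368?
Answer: Rational(100327, 72) ≈ 1393.4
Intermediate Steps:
Function('q')(m) = Add(7, Mul(Rational(-1, 2), Pow(m, -1), Add(31, Pow(m, 2)))) (Function('q')(m) = Add(7, Mul(-1, Mul(Add(Mul(m, m), 31), Pow(Add(m, m), -1)))) = Add(7, Mul(-1, Mul(Add(Pow(m, 2), 31), Pow(Mul(2, m), -1)))) = Add(7, Mul(-1, Mul(Add(31, Pow(m, 2)), Mul(Rational(1, 2), Pow(m, -1))))) = Add(7, Mul(-1, Mul(Rational(1, 2), Pow(m, -1), Add(31, Pow(m, 2))))) = Add(7, Mul(Rational(-1, 2), Pow(m, -1), Add(31, Pow(m, 2)))))
Add(V, Function('q')(n)) = Add(1368, Add(7, Mul(Rational(-31, 2), Pow(-36, -1)), Mul(Rational(-1, 2), -36))) = Add(1368, Add(7, Mul(Rational(-31, 2), Rational(-1, 36)), 18)) = Add(1368, Add(7, Rational(31, 72), 18)) = Add(1368, Rational(1831, 72)) = Rational(100327, 72)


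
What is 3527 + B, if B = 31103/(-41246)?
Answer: 145443539/41246 ≈ 3526.2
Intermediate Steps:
B = -31103/41246 (B = 31103*(-1/41246) = -31103/41246 ≈ -0.75409)
3527 + B = 3527 - 31103/41246 = 145443539/41246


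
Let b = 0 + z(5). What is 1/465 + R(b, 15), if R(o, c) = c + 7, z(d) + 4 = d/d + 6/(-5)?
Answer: 10231/465 ≈ 22.002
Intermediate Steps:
z(d) = -21/5 (z(d) = -4 + (d/d + 6/(-5)) = -4 + (1 + 6*(-1/5)) = -4 + (1 - 6/5) = -4 - 1/5 = -21/5)
b = -21/5 (b = 0 - 21/5 = -21/5 ≈ -4.2000)
R(o, c) = 7 + c
1/465 + R(b, 15) = 1/465 + (7 + 15) = 1/465 + 22 = 10231/465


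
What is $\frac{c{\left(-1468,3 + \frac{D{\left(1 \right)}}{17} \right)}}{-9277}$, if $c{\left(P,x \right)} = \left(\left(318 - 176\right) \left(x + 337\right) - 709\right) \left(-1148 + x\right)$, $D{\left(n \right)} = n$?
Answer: $\frac{15743436936}{2681053} \approx 5872.1$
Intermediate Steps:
$c{\left(P,x \right)} = \left(-1148 + x\right) \left(47145 + 142 x\right)$ ($c{\left(P,x \right)} = \left(142 \left(337 + x\right) - 709\right) \left(-1148 + x\right) = \left(\left(47854 + 142 x\right) - 709\right) \left(-1148 + x\right) = \left(47145 + 142 x\right) \left(-1148 + x\right) = \left(-1148 + x\right) \left(47145 + 142 x\right)$)
$\frac{c{\left(-1468,3 + \frac{D{\left(1 \right)}}{17} \right)}}{-9277} = \frac{-54122460 - 115871 \left(3 + 1 \cdot \frac{1}{17}\right) + 142 \left(3 + 1 \cdot \frac{1}{17}\right)^{2}}{-9277} = \left(-54122460 - 115871 \left(3 + 1 \cdot \frac{1}{17}\right) + 142 \left(3 + 1 \cdot \frac{1}{17}\right)^{2}\right) \left(- \frac{1}{9277}\right) = \left(-54122460 - 115871 \left(3 + \frac{1}{17}\right) + 142 \left(3 + \frac{1}{17}\right)^{2}\right) \left(- \frac{1}{9277}\right) = \left(-54122460 - \frac{6025292}{17} + 142 \left(\frac{52}{17}\right)^{2}\right) \left(- \frac{1}{9277}\right) = \left(-54122460 - \frac{6025292}{17} + 142 \cdot \frac{2704}{289}\right) \left(- \frac{1}{9277}\right) = \left(-54122460 - \frac{6025292}{17} + \frac{383968}{289}\right) \left(- \frac{1}{9277}\right) = \left(- \frac{15743436936}{289}\right) \left(- \frac{1}{9277}\right) = \frac{15743436936}{2681053}$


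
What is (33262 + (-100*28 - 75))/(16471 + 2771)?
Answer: 10129/6414 ≈ 1.5792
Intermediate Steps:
(33262 + (-100*28 - 75))/(16471 + 2771) = (33262 + (-2800 - 75))/19242 = (33262 - 2875)*(1/19242) = 30387*(1/19242) = 10129/6414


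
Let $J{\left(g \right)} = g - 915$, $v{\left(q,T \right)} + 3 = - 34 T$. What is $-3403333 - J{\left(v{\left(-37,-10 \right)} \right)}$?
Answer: $-3402755$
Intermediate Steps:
$v{\left(q,T \right)} = -3 - 34 T$
$J{\left(g \right)} = -915 + g$ ($J{\left(g \right)} = g - 915 = -915 + g$)
$-3403333 - J{\left(v{\left(-37,-10 \right)} \right)} = -3403333 - \left(-915 - -337\right) = -3403333 - \left(-915 + \left(-3 + 340\right)\right) = -3403333 - \left(-915 + 337\right) = -3403333 - -578 = -3403333 + 578 = -3402755$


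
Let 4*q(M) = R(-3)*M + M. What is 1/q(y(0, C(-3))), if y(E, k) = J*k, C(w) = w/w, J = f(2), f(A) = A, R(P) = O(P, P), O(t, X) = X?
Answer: -1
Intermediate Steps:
R(P) = P
J = 2
C(w) = 1
y(E, k) = 2*k
q(M) = -M/2 (q(M) = (-3*M + M)/4 = (-2*M)/4 = -M/2)
1/q(y(0, C(-3))) = 1/(-1) = -1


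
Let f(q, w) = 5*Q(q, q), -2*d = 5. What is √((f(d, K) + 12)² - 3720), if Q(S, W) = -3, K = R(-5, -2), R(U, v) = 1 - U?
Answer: I*√3711 ≈ 60.918*I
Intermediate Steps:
d = -5/2 (d = -½*5 = -5/2 ≈ -2.5000)
K = 6 (K = 1 - 1*(-5) = 1 + 5 = 6)
f(q, w) = -15 (f(q, w) = 5*(-3) = -15)
√((f(d, K) + 12)² - 3720) = √((-15 + 12)² - 3720) = √((-3)² - 3720) = √(9 - 3720) = √(-3711) = I*√3711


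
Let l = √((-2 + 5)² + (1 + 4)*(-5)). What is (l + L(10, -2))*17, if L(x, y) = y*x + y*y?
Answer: -272 + 68*I ≈ -272.0 + 68.0*I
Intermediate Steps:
L(x, y) = y² + x*y (L(x, y) = x*y + y² = y² + x*y)
l = 4*I (l = √(3² + 5*(-5)) = √(9 - 25) = √(-16) = 4*I ≈ 4.0*I)
(l + L(10, -2))*17 = (4*I - 2*(10 - 2))*17 = (4*I - 2*8)*17 = (4*I - 16)*17 = (-16 + 4*I)*17 = -272 + 68*I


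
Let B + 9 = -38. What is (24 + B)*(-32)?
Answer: 736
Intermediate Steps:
B = -47 (B = -9 - 38 = -47)
(24 + B)*(-32) = (24 - 47)*(-32) = -23*(-32) = 736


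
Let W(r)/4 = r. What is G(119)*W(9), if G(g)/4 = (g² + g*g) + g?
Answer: 4095504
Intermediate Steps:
G(g) = 4*g + 8*g² (G(g) = 4*((g² + g*g) + g) = 4*((g² + g²) + g) = 4*(2*g² + g) = 4*(g + 2*g²) = 4*g + 8*g²)
W(r) = 4*r
G(119)*W(9) = (4*119*(1 + 2*119))*(4*9) = (4*119*(1 + 238))*36 = (4*119*239)*36 = 113764*36 = 4095504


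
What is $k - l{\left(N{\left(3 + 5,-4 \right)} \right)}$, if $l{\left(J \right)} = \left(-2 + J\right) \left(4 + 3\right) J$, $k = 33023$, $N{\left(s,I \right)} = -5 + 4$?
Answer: $33002$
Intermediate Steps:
$N{\left(s,I \right)} = -1$
$l{\left(J \right)} = J \left(-14 + 7 J\right)$ ($l{\left(J \right)} = \left(-2 + J\right) 7 J = \left(-14 + 7 J\right) J = J \left(-14 + 7 J\right)$)
$k - l{\left(N{\left(3 + 5,-4 \right)} \right)} = 33023 - 7 \left(-1\right) \left(-2 - 1\right) = 33023 - 7 \left(-1\right) \left(-3\right) = 33023 - 21 = 33002$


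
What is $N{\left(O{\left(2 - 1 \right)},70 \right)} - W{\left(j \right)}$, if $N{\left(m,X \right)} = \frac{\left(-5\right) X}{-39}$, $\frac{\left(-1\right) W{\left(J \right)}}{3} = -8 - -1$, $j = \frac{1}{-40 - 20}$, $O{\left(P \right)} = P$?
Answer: $- \frac{469}{39} \approx -12.026$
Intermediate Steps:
$j = - \frac{1}{60}$ ($j = \frac{1}{-60} = - \frac{1}{60} \approx -0.016667$)
$W{\left(J \right)} = 21$ ($W{\left(J \right)} = - 3 \left(-8 - -1\right) = - 3 \left(-8 + 1\right) = \left(-3\right) \left(-7\right) = 21$)
$N{\left(m,X \right)} = \frac{5 X}{39}$ ($N{\left(m,X \right)} = - 5 X \left(- \frac{1}{39}\right) = \frac{5 X}{39}$)
$N{\left(O{\left(2 - 1 \right)},70 \right)} - W{\left(j \right)} = \frac{5}{39} \cdot 70 - 21 = \frac{350}{39} - 21 = - \frac{469}{39}$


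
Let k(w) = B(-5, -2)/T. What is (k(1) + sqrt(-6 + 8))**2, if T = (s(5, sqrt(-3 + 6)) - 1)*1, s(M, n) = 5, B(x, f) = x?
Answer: 57/16 - 5*sqrt(2)/2 ≈ 0.026966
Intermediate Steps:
T = 4 (T = (5 - 1)*1 = 4*1 = 4)
k(w) = -5/4
(k(1) + sqrt(-6 + 8))**2 = (-5/4 + sqrt(-6 + 8))**2 = (-5/4 + sqrt(2))**2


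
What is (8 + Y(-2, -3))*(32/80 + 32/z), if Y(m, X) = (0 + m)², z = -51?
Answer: -232/85 ≈ -2.7294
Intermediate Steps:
Y(m, X) = m²
(8 + Y(-2, -3))*(32/80 + 32/z) = (8 + (-2)²)*(32/80 + 32/(-51)) = (8 + 4)*(32*(1/80) + 32*(-1/51)) = 12*(⅖ - 32/51) = 12*(-58/255) = -232/85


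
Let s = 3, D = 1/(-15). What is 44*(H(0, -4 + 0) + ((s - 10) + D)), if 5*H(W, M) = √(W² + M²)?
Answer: -4136/15 ≈ -275.73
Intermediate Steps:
D = -1/15 ≈ -0.066667
H(W, M) = √(M² + W²)/5 (H(W, M) = √(W² + M²)/5 = √(M² + W²)/5)
44*(H(0, -4 + 0) + ((s - 10) + D)) = 44*(√((-4 + 0)² + 0²)/5 + ((3 - 10) - 1/15)) = 44*(√((-4)² + 0)/5 + (-7 - 1/15)) = 44*(√(16 + 0)/5 - 106/15) = 44*(√16/5 - 106/15) = 44*((⅕)*4 - 106/15) = 44*(⅘ - 106/15) = 44*(-94/15) = -4136/15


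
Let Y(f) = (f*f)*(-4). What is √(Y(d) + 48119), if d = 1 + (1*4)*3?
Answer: √47443 ≈ 217.81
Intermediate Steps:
d = 13 (d = 1 + 4*3 = 1 + 12 = 13)
Y(f) = -4*f² (Y(f) = f²*(-4) = -4*f²)
√(Y(d) + 48119) = √(-4*13² + 48119) = √(-4*169 + 48119) = √(-676 + 48119) = √47443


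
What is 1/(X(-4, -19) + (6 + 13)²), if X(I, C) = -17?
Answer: 1/344 ≈ 0.0029070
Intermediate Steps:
1/(X(-4, -19) + (6 + 13)²) = 1/(-17 + (6 + 13)²) = 1/(-17 + 19²) = 1/(-17 + 361) = 1/344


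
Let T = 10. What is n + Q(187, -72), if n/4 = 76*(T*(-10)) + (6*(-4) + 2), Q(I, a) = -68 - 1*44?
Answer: -30600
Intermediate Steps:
Q(I, a) = -112 (Q(I, a) = -68 - 44 = -112)
n = -30488 (n = 4*(76*(10*(-10)) + (6*(-4) + 2)) = 4*(76*(-100) + (-24 + 2)) = 4*(-7600 - 22) = 4*(-7622) = -30488)
n + Q(187, -72) = -30488 - 112 = -30600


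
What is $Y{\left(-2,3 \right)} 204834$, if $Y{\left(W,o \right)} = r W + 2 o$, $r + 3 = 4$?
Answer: $819336$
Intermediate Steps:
$r = 1$ ($r = -3 + 4 = 1$)
$Y{\left(W,o \right)} = W + 2 o$ ($Y{\left(W,o \right)} = 1 W + 2 o = W + 2 o$)
$Y{\left(-2,3 \right)} 204834 = \left(-2 + 2 \cdot 3\right) 204834 = \left(-2 + 6\right) 204834 = 4 \cdot 204834 = 819336$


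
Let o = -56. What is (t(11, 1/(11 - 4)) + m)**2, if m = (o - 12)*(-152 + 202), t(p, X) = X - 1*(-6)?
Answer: 564395049/49 ≈ 1.1518e+7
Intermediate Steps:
t(p, X) = 6 + X (t(p, X) = X + 6 = 6 + X)
m = -3400 (m = (-56 - 12)*(-152 + 202) = -68*50 = -3400)
(t(11, 1/(11 - 4)) + m)**2 = ((6 + 1/(11 - 4)) - 3400)**2 = ((6 + 1/7) - 3400)**2 = (43/7 - 3400)**2 = (-23757/7)**2 = 564395049/49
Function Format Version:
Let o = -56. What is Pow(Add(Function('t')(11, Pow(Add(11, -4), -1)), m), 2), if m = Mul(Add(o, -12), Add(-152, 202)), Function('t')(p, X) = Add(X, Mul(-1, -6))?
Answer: Rational(564395049, 49) ≈ 1.1518e+7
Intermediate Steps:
Function('t')(p, X) = Add(6, X) (Function('t')(p, X) = Add(X, 6) = Add(6, X))
m = -3400 (m = Mul(Add(-56, -12), Add(-152, 202)) = Mul(-68, 50) = -3400)
Pow(Add(Function('t')(11, Pow(Add(11, -4), -1)), m), 2) = Pow(Add(Add(6, Pow(Add(11, -4), -1)), -3400), 2) = Pow(Add(Add(6, Pow(7, -1)), -3400), 2) = Pow(Add(Add(6, Rational(1, 7)), -3400), 2) = Pow(Add(Rational(43, 7), -3400), 2) = Pow(Rational(-23757, 7), 2) = Rational(564395049, 49)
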